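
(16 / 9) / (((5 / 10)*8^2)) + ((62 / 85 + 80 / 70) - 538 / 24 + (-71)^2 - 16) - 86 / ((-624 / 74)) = 349099028 / 69615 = 5014.71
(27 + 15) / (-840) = -1 / 20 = -0.05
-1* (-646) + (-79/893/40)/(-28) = 646.00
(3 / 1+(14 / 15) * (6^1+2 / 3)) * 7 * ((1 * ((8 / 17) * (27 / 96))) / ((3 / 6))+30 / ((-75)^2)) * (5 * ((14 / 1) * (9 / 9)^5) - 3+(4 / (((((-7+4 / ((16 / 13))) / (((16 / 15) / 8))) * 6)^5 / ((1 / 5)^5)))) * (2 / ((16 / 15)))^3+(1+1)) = 17908423435377669543811 / 14888392272949218750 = 1202.84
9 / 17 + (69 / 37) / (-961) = 318840 / 604469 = 0.53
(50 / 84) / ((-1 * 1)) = -25 / 42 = -0.60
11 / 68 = 0.16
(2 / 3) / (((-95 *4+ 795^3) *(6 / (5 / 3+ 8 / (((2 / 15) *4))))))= 10 / 2713281273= 0.00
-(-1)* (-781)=-781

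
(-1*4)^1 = -4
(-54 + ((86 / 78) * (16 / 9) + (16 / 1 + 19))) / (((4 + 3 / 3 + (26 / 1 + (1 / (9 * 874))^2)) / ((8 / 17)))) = -109649816544 / 423898472777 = -0.26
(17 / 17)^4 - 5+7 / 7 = -3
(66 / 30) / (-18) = -11 / 90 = -0.12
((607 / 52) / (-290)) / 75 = -607 / 1131000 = -0.00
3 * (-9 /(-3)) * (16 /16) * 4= 36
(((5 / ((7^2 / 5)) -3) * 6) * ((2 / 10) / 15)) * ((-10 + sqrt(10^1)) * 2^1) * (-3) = -2928 / 245 + 1464 * sqrt(10) / 1225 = -8.17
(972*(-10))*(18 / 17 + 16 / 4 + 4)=-1496880 / 17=-88051.76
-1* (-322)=322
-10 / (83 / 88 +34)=-176 / 615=-0.29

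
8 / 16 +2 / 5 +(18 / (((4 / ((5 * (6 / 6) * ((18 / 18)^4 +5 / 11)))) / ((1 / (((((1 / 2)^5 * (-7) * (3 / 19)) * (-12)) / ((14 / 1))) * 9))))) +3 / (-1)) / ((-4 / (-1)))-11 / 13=772481 / 25740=30.01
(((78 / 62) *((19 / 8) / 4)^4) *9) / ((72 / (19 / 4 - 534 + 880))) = 7130774157 / 1040187392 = 6.86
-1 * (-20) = 20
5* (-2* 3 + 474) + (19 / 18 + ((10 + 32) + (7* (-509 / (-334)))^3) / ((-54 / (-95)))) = 9155982801493 / 2012024016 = 4550.63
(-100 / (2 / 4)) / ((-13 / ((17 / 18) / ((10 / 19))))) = 3230 / 117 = 27.61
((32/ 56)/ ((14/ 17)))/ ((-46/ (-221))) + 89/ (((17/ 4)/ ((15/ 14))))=493739/ 19159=25.77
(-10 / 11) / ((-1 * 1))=10 / 11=0.91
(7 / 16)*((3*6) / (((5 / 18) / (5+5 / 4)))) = 2835 / 16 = 177.19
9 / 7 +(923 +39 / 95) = 614923 / 665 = 924.70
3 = 3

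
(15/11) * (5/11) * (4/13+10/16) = 7275/12584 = 0.58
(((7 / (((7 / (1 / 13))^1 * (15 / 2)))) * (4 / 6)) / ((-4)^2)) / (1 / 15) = 1 / 156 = 0.01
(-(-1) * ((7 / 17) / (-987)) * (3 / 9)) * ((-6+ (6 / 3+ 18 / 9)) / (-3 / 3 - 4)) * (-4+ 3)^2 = -2 / 35955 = -0.00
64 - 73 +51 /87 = -244 /29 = -8.41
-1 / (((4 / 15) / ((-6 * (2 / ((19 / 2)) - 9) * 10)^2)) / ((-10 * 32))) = 120480480000 / 361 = 333740941.83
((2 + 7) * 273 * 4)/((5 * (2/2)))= 9828/5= 1965.60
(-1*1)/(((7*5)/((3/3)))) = -1/35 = -0.03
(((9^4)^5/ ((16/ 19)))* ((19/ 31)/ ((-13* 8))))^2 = 19262594458106975072475280037306077726659921/ 2660909056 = 7239102897813195714297753000000000.00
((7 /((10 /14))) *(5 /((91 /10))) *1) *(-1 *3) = -210 /13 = -16.15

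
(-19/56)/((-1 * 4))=19/224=0.08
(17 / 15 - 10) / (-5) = 1.77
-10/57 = -0.18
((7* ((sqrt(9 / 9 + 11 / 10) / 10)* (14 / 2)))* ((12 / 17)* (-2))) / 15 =-98* sqrt(210) / 2125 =-0.67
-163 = -163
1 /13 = 0.08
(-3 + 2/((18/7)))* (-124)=2480/9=275.56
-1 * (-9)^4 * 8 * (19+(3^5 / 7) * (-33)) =413920368 / 7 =59131481.14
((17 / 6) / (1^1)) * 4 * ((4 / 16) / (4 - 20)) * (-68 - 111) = 3043 / 96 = 31.70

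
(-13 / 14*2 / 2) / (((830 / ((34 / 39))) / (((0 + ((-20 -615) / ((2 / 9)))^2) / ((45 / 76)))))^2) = -244265672258001 / 1253798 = -194820594.91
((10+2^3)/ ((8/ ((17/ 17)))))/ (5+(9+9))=9/ 92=0.10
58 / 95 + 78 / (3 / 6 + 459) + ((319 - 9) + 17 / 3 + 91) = 106716466 / 261915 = 407.45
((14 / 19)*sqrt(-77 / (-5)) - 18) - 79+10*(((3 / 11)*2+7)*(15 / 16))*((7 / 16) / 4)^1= -502729 / 5632+14*sqrt(385) / 95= -86.37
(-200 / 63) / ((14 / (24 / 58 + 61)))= -178100 / 12789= -13.93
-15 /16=-0.94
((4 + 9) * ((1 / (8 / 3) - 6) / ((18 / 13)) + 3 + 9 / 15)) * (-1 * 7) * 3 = 10101 / 80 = 126.26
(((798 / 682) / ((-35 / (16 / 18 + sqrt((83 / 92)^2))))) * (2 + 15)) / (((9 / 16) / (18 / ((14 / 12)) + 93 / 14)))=-98675854 / 2470545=-39.94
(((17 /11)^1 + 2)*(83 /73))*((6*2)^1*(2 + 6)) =310752 /803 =386.99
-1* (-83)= 83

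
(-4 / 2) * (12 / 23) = -24 / 23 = -1.04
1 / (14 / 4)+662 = 4636 / 7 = 662.29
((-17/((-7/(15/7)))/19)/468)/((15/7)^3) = 119/2000700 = 0.00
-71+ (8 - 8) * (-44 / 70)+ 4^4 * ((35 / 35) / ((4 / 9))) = 505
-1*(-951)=951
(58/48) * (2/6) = 29/72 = 0.40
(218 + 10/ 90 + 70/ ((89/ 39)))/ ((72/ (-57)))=-3786263/ 19224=-196.96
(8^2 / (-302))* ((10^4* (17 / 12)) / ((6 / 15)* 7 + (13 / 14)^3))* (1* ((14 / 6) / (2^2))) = -32653600000 / 67135959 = -486.38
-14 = -14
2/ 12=1/ 6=0.17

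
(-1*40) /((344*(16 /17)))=-85 /688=-0.12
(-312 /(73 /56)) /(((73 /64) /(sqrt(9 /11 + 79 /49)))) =-159744 * sqrt(14410) /58619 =-327.13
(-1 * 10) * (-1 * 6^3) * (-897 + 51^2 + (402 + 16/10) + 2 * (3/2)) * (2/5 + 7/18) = 17982312/5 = 3596462.40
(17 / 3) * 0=0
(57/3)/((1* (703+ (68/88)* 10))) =209/7818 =0.03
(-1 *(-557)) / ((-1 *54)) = -557 / 54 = -10.31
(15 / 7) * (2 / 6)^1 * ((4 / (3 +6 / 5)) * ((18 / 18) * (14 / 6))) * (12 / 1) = 400 / 21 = 19.05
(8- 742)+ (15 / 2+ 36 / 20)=-7247 / 10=-724.70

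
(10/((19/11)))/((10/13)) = 143/19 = 7.53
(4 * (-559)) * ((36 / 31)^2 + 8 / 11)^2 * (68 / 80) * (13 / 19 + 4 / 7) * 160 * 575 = -14061336862828902400 / 14862223453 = -946112599.32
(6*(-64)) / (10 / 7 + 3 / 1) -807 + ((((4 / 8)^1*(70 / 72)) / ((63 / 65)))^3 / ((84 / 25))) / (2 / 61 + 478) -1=-3697137558006259981 / 4132220736946176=-894.71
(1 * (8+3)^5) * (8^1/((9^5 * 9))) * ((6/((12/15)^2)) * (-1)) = -4026275/177147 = -22.73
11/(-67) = -11/67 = -0.16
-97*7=-679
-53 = -53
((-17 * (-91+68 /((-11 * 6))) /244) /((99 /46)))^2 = 1410077876089 /158861233476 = 8.88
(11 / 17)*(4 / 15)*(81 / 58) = 0.24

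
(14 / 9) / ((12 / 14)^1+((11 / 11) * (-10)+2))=-49 / 225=-0.22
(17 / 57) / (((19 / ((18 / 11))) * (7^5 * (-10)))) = -51 / 333702985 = -0.00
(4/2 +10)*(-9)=-108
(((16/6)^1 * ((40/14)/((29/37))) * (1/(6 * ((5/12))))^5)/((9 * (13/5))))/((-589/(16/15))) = -606208/78690031875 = -0.00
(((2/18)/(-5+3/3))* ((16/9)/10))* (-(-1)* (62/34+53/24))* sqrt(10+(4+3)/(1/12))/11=-329* sqrt(94)/181764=-0.02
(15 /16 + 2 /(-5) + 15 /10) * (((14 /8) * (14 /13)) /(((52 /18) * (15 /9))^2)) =5822523 /35152000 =0.17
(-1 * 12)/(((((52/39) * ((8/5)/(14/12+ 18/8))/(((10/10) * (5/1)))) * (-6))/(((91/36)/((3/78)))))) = 1212575/1152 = 1052.58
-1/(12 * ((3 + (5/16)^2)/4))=-256/2379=-0.11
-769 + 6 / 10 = -768.40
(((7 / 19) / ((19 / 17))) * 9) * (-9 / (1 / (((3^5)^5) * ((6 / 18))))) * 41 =-111615870387754719 / 361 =-309185236531176.51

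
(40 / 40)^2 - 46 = -45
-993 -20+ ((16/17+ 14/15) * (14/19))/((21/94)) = -14634091/14535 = -1006.82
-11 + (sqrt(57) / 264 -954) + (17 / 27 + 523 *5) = sqrt(57) / 264 + 44567 / 27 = 1650.66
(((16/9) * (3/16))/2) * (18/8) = 3/8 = 0.38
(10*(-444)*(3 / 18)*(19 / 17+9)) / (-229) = 127280 / 3893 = 32.69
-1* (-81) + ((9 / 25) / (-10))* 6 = 10098 / 125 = 80.78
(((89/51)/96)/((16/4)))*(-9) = -0.04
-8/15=-0.53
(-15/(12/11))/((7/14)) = -27.50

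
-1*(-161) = 161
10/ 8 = 5/ 4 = 1.25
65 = 65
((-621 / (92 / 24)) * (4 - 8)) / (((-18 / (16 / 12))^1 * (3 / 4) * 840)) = -8 / 105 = -0.08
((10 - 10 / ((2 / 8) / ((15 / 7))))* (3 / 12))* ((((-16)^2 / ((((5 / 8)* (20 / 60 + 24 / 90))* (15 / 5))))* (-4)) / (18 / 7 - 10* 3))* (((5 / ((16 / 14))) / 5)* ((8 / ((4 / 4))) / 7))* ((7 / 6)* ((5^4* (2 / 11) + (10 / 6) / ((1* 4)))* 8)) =-1787329600 / 2673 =-668660.53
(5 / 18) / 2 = 5 / 36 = 0.14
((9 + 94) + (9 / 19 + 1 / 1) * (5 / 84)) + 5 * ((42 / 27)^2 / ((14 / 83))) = 269042 / 1539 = 174.82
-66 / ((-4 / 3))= 99 / 2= 49.50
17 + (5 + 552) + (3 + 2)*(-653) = -2691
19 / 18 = 1.06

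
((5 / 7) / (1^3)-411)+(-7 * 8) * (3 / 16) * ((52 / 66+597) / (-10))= 334783 / 1540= 217.39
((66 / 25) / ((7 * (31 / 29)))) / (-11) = -174 / 5425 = -0.03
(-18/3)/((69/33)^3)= -7986/12167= -0.66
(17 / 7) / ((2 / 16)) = 136 / 7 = 19.43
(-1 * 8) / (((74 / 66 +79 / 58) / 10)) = -153120 / 4753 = -32.22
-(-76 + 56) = 20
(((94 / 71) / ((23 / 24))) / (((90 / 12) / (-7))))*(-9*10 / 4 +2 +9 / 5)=984368 / 40825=24.11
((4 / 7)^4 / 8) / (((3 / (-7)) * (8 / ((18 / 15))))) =-8 / 1715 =-0.00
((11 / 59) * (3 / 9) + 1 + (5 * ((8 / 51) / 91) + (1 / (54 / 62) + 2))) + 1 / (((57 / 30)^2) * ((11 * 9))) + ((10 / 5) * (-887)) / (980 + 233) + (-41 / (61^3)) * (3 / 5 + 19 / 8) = 297316057655818912013 / 107774563799489506920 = 2.76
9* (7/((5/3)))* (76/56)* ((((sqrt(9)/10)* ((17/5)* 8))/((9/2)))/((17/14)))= 9576/125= 76.61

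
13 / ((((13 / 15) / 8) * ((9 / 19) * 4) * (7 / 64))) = 12160 / 21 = 579.05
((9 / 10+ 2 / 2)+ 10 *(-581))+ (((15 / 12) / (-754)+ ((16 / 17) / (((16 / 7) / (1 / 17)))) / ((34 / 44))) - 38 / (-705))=-12134588372917 / 2089282728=-5808.02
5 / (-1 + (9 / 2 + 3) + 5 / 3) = 30 / 49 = 0.61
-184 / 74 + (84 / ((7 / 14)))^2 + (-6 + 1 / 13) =13571699 / 481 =28215.59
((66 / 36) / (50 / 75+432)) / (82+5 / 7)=0.00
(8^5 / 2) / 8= 2048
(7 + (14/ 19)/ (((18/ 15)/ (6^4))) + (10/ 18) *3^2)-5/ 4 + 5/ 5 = 61373/ 76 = 807.54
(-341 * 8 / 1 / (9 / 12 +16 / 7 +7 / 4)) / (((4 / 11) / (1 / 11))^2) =-2387 / 67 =-35.63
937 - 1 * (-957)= 1894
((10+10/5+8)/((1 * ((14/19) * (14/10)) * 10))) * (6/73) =570/3577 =0.16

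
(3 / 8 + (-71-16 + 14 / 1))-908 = -7845 / 8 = -980.62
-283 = -283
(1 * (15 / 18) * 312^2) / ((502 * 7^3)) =40560 / 86093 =0.47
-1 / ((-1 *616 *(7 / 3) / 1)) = 3 / 4312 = 0.00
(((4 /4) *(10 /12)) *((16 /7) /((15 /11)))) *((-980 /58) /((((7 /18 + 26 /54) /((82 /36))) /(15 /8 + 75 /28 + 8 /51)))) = -60673030 /208539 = -290.94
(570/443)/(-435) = -38/12847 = -0.00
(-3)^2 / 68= 9 / 68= 0.13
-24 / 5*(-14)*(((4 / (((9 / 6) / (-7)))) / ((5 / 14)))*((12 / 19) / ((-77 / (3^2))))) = 259.28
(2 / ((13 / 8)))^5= 1048576 / 371293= 2.82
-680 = -680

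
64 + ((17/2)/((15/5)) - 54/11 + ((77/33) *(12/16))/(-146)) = 1193173/19272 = 61.91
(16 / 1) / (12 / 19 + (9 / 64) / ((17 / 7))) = 330752 / 14253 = 23.21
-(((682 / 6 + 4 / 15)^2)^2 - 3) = -8530377351886 / 50625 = -168501281.02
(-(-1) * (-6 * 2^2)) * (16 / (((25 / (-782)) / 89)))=26725632 / 25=1069025.28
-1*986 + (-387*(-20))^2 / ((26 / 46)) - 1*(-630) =1377870172 / 13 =105990013.23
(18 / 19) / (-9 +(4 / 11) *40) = 198 / 1159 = 0.17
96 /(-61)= -96 /61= -1.57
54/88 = 27/44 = 0.61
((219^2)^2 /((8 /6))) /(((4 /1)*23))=6900772563 /368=18752099.36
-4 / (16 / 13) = -13 / 4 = -3.25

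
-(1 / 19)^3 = -0.00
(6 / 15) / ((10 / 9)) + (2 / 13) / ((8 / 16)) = 0.67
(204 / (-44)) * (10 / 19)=-510 / 209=-2.44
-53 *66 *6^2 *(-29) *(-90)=-328672080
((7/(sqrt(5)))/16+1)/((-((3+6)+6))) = -0.08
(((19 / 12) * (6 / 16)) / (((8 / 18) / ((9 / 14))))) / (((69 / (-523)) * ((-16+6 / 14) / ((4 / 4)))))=0.42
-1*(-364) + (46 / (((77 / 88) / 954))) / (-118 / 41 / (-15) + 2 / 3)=4526138 / 77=58781.01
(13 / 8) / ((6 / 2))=0.54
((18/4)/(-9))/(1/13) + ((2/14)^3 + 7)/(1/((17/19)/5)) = -341937/65170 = -5.25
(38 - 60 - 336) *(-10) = 3580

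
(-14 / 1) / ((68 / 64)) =-224 / 17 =-13.18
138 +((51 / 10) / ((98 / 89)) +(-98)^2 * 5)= 47199379 / 980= 48162.63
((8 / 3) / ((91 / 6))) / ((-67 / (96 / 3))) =-512 / 6097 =-0.08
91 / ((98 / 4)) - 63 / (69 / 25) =-3077 / 161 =-19.11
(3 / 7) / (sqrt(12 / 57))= 3 *sqrt(19) / 14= 0.93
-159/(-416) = 159/416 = 0.38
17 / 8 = 2.12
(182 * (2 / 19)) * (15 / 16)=1365 / 76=17.96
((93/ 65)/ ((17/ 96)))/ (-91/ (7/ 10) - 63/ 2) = -17856/ 356915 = -0.05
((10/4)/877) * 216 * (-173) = -93420/877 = -106.52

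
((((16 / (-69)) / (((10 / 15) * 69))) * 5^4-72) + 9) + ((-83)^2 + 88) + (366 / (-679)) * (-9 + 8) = 7447525564 / 1077573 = 6911.39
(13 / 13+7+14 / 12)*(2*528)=9680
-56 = -56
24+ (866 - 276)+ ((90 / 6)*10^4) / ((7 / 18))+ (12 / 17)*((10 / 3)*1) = 386330.64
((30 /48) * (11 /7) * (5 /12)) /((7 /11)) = 3025 /4704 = 0.64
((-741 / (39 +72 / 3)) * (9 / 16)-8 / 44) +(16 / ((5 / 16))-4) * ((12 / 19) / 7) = -297193 / 117040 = -2.54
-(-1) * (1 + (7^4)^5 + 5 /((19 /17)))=1516053059654628123 /19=79792266297612006.47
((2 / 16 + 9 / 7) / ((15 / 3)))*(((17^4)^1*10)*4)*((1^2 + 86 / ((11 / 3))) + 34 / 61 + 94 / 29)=3627542453179 / 136213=26631396.81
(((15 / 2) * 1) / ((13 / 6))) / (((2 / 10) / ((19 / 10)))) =855 / 26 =32.88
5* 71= 355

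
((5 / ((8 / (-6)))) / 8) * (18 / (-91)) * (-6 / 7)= -405 / 5096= -0.08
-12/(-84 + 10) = 6/37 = 0.16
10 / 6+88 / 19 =359 / 57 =6.30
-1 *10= -10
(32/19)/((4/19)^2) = 38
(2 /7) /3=2 /21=0.10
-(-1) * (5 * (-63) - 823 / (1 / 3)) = -2784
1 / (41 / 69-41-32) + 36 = 35.99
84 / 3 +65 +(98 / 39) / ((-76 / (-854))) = 89836 / 741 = 121.24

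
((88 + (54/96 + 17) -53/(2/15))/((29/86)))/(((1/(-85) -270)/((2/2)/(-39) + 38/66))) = 5690835/3226366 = 1.76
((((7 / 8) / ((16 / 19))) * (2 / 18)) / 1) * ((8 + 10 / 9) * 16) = 5453 / 324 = 16.83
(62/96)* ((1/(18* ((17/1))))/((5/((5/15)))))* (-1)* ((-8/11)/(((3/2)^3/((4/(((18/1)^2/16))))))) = 992/165632445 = 0.00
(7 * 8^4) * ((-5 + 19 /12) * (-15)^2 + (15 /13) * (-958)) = -698557440 /13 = -53735187.69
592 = 592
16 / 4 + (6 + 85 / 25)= 67 / 5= 13.40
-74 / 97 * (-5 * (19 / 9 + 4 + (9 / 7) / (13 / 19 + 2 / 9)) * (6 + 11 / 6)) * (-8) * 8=-84362368 / 5859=-14398.77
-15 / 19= -0.79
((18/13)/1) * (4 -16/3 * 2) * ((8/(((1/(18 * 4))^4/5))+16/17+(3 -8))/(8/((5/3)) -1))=-10964533206600/4199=-2611224864.63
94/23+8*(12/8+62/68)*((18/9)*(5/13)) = 96214/5083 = 18.93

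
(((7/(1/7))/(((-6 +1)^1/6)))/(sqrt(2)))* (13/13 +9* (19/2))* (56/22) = -356034* sqrt(2)/55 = -9154.69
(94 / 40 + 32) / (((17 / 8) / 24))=32976 / 85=387.95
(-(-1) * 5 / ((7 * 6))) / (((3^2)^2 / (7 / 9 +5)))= 130 / 15309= 0.01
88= 88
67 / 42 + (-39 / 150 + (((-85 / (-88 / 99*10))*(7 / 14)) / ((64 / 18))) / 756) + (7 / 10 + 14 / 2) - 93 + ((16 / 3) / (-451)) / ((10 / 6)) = -81436734829 / 969830400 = -83.97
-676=-676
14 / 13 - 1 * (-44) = 586 / 13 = 45.08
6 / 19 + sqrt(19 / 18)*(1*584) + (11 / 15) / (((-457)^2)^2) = 3925611432299 / 12431102868285 + 292*sqrt(38) / 3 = 600.32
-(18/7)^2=-324/49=-6.61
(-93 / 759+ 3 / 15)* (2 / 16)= 49 / 5060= 0.01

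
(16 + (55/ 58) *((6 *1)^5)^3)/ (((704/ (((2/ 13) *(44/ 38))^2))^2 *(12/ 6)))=97783783514549/ 215881688698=452.95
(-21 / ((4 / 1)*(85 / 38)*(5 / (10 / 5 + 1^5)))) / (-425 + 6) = 1197 / 356150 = 0.00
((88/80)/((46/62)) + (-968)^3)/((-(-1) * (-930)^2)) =-208619023019/198927000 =-1048.72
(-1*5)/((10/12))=-6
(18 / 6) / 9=1 / 3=0.33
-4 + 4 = 0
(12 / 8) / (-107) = -0.01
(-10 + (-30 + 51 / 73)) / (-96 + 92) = 2869 / 292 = 9.83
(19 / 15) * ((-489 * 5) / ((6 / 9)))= -9291 / 2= -4645.50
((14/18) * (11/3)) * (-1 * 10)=-770/27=-28.52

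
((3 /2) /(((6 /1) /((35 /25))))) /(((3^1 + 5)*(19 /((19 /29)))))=7 /4640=0.00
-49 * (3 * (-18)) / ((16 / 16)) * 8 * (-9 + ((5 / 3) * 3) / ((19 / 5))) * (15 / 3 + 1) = -18543168 / 19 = -975956.21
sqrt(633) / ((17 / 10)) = 10 * sqrt(633) / 17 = 14.80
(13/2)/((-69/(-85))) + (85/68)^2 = 10565/1104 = 9.57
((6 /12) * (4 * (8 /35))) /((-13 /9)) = -144 /455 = -0.32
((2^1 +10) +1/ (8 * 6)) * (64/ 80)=9.62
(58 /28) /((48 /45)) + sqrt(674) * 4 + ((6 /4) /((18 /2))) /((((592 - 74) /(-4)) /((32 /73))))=3523781 /1815072 + 4 * sqrt(674)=105.79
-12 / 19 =-0.63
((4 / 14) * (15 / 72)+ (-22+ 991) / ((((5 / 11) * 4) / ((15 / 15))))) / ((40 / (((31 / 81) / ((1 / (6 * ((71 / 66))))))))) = 61590583 / 1871100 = 32.92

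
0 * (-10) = 0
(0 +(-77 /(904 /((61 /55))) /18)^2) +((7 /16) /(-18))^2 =16371341 /26477798400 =0.00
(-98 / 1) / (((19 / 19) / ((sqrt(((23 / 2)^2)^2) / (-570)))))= 25921 / 1140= 22.74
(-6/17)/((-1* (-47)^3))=-6/1764991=-0.00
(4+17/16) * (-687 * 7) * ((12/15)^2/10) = -389529/250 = -1558.12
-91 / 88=-1.03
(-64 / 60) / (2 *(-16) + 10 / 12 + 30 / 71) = 2272 / 65485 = 0.03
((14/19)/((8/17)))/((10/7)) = 833/760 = 1.10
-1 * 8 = -8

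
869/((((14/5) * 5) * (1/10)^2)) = 6207.14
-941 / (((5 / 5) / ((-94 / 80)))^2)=-2078669 / 1600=-1299.17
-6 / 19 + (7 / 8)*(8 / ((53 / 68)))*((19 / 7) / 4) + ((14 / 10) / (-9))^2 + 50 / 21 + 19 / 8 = 10.56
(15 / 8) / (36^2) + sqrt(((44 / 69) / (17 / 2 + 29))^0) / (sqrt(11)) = 5 / 3456 + sqrt(11) / 11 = 0.30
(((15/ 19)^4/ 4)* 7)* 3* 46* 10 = 122259375/ 130321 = 938.14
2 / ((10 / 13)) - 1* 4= -7 / 5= -1.40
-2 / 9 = -0.22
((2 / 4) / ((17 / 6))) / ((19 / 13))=39 / 323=0.12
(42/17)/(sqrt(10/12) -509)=-128268/26426177 -42 * sqrt(30)/26426177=-0.00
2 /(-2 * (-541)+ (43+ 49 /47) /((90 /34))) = 0.00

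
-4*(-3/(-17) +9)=-624/17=-36.71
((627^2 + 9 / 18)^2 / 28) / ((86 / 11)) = 6800235365891 / 9632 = 706004502.27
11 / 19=0.58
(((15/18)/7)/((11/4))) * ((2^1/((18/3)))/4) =5/1386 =0.00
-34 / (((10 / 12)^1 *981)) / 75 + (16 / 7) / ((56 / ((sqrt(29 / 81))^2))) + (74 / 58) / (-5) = -378126827 / 1568251125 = -0.24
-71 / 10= -7.10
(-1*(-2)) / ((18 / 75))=25 / 3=8.33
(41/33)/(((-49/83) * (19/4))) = -13612/30723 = -0.44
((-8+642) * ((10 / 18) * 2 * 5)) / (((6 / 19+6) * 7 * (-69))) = -30115 / 26082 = -1.15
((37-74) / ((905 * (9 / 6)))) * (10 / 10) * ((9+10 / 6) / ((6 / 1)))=-0.05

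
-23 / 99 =-0.23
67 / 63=1.06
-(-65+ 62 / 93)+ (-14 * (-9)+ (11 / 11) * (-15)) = 526 / 3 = 175.33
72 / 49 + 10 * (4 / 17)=3184 / 833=3.82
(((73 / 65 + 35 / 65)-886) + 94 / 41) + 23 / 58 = -136276521 / 154570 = -881.65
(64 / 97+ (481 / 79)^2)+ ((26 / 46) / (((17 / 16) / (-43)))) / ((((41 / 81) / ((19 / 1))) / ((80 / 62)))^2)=-20504512876578658729 / 382378773066487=-53623.56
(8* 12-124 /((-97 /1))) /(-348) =-2359 /8439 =-0.28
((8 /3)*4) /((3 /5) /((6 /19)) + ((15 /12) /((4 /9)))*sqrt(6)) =-194560 /420969 + 96000*sqrt(6) /140323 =1.21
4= 4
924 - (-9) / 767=708717 / 767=924.01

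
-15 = -15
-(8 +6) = -14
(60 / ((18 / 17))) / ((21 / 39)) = 2210 / 21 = 105.24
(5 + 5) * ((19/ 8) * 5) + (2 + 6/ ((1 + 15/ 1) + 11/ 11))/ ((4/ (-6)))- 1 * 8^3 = -26981/ 68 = -396.78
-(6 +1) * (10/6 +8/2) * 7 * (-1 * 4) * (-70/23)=-233240/69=-3380.29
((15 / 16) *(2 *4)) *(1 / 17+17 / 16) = 4575 / 544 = 8.41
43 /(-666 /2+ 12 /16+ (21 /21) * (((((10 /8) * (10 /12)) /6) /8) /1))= -49536 /382727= -0.13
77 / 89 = 0.87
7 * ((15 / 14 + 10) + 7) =253 / 2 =126.50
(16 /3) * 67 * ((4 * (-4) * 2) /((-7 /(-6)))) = -68608 /7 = -9801.14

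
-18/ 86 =-9/ 43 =-0.21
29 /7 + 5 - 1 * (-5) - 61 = -328 /7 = -46.86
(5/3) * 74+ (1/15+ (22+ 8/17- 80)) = 5599/85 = 65.87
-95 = -95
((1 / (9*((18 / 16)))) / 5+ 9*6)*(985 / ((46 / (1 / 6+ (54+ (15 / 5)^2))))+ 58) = 4258804297 / 55890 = 76199.75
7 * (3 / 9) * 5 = 35 / 3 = 11.67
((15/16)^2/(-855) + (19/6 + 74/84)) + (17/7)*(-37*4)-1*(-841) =485.62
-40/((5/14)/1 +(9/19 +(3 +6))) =-2128/523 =-4.07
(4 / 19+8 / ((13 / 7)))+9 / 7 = 5.80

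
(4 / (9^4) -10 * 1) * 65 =-4264390 / 6561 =-649.96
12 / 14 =6 / 7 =0.86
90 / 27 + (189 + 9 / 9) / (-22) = -175 / 33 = -5.30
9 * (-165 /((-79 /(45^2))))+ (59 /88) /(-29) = 38064.85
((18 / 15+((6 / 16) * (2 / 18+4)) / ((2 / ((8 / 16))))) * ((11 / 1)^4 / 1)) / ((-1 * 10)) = -11141801 / 4800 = -2321.21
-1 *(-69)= 69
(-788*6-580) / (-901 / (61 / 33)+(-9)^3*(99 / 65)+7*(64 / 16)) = 5261555 / 1556014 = 3.38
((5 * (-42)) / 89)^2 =44100 / 7921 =5.57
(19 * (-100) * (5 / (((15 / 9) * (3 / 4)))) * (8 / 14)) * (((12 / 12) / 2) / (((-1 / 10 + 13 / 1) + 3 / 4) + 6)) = -304000 / 2751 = -110.51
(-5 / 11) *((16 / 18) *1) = -40 / 99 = -0.40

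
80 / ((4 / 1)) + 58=78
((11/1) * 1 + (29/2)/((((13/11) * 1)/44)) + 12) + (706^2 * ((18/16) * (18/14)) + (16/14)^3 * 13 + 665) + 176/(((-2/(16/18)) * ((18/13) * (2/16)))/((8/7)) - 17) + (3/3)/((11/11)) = 185840395670393/257328890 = 722190.17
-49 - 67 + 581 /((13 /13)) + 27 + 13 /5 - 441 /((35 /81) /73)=-370046 /5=-74009.20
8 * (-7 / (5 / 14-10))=784 / 135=5.81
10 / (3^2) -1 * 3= -17 / 9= -1.89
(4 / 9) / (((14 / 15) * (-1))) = -10 / 21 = -0.48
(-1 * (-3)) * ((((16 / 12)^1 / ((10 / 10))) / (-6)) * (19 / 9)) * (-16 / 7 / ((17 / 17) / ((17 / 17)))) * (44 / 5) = 26752 / 945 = 28.31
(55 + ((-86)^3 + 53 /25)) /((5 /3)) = -47699916 /125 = -381599.33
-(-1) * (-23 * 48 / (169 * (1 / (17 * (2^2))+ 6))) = -75072 / 69121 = -1.09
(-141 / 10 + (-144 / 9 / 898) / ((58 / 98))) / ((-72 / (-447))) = -274142269 / 3125040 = -87.72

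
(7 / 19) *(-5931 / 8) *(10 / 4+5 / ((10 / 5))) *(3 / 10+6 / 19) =-4857489 / 5776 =-840.98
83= 83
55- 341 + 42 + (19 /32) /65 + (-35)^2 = 2040499 /2080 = 981.01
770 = 770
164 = 164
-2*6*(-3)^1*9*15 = 4860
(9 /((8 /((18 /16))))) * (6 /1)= 7.59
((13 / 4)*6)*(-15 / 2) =-146.25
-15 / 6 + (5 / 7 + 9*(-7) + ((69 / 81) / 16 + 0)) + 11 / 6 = -190207 / 3024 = -62.90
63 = 63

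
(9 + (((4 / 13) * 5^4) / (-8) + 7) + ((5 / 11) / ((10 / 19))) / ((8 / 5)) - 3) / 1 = -24021 / 2288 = -10.50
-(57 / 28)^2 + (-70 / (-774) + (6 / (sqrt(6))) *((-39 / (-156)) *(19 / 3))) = -0.18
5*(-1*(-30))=150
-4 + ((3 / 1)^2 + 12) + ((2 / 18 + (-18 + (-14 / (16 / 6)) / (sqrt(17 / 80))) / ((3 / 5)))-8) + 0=-188 / 9-35* sqrt(85) / 17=-39.87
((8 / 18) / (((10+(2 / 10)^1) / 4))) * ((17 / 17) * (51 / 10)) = 8 / 9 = 0.89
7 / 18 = 0.39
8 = 8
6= 6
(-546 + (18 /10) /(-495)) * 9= -1351359 /275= -4914.03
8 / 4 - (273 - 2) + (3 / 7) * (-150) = -2333 / 7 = -333.29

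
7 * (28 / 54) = 98 / 27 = 3.63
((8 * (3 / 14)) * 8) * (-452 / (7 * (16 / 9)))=-24408 / 49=-498.12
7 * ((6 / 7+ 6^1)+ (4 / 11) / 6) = 1598 / 33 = 48.42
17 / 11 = 1.55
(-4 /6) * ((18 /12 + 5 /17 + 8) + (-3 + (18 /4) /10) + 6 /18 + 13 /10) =-1811 /306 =-5.92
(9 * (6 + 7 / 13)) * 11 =8415 / 13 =647.31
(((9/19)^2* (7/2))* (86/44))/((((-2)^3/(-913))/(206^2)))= 21468616407/2888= 7433731.44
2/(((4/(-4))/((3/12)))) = -1/2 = -0.50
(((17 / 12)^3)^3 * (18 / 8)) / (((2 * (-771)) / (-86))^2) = 219268983642953 / 1363193329876992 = 0.16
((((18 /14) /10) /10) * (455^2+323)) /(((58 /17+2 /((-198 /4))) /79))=62028828081 /992950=62469.24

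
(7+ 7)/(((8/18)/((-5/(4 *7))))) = -5.62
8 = 8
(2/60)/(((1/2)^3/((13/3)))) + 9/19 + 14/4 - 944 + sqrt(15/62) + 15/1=-1579819/1710 + sqrt(930)/62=-923.38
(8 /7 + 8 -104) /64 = -83 /56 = -1.48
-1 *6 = -6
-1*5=-5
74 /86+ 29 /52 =1.42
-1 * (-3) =3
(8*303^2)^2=539449118784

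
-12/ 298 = -6/ 149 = -0.04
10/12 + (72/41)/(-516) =8779/10578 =0.83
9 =9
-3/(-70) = 3/70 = 0.04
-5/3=-1.67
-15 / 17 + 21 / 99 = -376 / 561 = -0.67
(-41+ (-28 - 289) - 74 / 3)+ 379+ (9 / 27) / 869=-3186 / 869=-3.67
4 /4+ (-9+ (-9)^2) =73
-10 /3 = -3.33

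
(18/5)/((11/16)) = 288/55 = 5.24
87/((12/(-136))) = -986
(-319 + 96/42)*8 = -17736/7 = -2533.71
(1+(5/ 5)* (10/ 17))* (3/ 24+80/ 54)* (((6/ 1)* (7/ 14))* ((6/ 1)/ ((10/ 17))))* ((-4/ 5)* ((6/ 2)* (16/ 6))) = -12492/ 25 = -499.68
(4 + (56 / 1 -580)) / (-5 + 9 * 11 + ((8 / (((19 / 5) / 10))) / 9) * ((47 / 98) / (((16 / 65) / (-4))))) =-1089270 / 158719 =-6.86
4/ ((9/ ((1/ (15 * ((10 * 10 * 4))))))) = 1/ 13500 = 0.00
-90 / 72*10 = -25 / 2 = -12.50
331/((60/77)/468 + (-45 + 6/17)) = -16897881/2279192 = -7.41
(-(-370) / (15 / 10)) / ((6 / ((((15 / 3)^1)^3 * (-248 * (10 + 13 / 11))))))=-470270000 / 33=-14250606.06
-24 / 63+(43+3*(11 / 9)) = 324 / 7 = 46.29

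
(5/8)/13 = 5/104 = 0.05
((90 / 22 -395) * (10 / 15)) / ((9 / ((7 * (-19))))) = 1143800 / 297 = 3851.18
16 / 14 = 8 / 7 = 1.14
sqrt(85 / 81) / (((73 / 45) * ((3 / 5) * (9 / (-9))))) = -25 * sqrt(85) / 219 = -1.05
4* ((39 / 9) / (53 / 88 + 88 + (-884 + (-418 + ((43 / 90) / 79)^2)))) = -0.01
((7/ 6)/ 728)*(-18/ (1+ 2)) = -1/ 104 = -0.01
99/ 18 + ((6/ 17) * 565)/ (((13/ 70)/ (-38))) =-18032369/ 442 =-40797.21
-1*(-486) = 486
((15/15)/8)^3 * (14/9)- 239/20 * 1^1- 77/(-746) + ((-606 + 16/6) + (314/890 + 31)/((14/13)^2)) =-11021241925193/18739042560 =-588.14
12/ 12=1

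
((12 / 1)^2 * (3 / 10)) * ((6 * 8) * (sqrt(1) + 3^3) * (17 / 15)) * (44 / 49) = 10340352 / 175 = 59087.73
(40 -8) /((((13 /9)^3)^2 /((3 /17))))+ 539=44279069203 /82055753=539.62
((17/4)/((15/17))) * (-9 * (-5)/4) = 867/16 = 54.19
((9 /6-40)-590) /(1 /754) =-473889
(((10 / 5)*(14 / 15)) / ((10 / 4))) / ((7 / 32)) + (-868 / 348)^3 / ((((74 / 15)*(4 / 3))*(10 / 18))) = -451019561 / 541435800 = -0.83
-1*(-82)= 82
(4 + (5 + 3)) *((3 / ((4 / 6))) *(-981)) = -52974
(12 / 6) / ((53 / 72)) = 144 / 53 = 2.72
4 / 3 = 1.33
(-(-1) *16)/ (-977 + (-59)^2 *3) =8/ 4733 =0.00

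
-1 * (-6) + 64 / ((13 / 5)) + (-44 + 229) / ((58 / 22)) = 37997 / 377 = 100.79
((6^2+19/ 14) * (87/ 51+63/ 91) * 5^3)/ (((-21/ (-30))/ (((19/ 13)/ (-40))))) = -329163125/ 563108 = -584.55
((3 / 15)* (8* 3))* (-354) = -8496 / 5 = -1699.20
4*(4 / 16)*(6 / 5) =6 / 5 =1.20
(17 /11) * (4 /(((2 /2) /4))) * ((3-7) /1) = -1088 /11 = -98.91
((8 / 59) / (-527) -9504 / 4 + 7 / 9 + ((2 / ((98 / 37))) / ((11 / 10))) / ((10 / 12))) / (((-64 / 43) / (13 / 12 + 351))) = 65064294042793825 / 115839085824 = 561678.24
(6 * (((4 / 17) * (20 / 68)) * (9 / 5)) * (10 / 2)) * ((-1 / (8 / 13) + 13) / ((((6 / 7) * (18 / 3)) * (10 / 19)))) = 36309 / 2312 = 15.70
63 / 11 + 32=415 / 11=37.73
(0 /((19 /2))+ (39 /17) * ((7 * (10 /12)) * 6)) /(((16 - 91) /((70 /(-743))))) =1274 /12631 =0.10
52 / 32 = 13 / 8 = 1.62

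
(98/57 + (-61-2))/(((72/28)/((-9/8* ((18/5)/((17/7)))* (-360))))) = -4621239/323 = -14307.24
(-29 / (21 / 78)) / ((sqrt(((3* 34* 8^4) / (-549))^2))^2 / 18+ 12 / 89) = -10112907753 / 3020700067994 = -0.00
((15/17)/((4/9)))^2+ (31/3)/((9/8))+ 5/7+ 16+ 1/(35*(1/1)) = 130519873/4369680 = 29.87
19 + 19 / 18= 361 / 18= 20.06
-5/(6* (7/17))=-85/42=-2.02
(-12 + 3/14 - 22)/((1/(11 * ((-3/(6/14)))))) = 5203/2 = 2601.50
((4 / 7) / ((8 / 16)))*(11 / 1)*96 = 8448 / 7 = 1206.86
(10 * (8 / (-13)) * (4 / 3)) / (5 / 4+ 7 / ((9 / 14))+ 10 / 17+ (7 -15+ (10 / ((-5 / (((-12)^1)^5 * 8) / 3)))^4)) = -13056 / 32382818117129090863393836060821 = -0.00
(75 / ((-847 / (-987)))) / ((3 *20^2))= 141 / 1936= 0.07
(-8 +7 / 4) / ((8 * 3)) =-0.26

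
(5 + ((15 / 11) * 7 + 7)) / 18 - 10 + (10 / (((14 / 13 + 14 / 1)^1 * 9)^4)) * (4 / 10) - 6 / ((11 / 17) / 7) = -1962754248125989 / 26627292990144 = -73.71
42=42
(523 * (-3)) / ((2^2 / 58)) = -45501 / 2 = -22750.50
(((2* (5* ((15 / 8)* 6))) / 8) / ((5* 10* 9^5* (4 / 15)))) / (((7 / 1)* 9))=5 / 17635968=0.00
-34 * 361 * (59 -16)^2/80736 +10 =-10943633/40368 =-271.10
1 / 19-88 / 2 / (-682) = 69 / 589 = 0.12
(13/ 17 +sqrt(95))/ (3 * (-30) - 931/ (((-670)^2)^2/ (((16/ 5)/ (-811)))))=-51070497284375 * sqrt(95)/ 4596344755592819 - 663916464696875/ 78137860845077923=-0.12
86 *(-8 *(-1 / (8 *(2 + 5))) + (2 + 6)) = 4902 / 7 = 700.29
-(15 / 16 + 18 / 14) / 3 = -83 / 112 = -0.74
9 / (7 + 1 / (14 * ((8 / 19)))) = 1008 / 803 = 1.26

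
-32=-32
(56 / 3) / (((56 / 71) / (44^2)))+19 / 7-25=961724 / 21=45796.38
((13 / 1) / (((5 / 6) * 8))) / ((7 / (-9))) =-351 / 140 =-2.51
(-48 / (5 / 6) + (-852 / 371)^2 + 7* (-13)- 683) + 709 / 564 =-320248574167 / 388147620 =-825.07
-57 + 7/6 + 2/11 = -3673/66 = -55.65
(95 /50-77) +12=-631 /10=-63.10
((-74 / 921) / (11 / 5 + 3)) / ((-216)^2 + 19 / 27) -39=-196075872084 / 5027586421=-39.00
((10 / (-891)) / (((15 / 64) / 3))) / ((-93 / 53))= 6784 / 82863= 0.08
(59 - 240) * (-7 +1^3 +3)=543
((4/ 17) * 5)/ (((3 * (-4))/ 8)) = -40/ 51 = -0.78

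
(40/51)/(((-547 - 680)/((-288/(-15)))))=-256/20859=-0.01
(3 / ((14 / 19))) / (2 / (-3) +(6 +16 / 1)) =171 / 896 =0.19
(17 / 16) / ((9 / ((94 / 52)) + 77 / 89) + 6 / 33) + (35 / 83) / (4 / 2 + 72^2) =168426454479 / 954749362544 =0.18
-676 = -676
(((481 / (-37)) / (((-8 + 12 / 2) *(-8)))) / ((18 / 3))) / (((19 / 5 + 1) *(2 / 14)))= -455 / 2304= -0.20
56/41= 1.37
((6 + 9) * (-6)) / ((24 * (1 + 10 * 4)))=-15 / 164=-0.09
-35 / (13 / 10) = -350 / 13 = -26.92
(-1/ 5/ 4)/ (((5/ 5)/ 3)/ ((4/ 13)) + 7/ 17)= -51/ 1525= -0.03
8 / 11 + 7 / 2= 93 / 22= 4.23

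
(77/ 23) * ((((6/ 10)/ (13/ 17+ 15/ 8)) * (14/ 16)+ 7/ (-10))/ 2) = -138523/ 165140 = -0.84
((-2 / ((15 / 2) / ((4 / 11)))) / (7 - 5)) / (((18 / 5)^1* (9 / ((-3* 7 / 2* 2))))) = 28 / 891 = 0.03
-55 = -55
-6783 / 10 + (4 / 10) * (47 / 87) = -589933 / 870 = -678.08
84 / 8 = 10.50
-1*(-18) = 18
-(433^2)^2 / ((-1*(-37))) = -35152125121 / 37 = -950057435.70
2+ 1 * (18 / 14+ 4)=51 / 7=7.29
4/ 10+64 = 322/ 5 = 64.40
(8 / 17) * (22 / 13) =176 / 221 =0.80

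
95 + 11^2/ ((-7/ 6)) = -61/ 7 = -8.71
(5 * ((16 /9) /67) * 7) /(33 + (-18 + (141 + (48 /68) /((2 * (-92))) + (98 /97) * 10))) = 6068320 /1085339097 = 0.01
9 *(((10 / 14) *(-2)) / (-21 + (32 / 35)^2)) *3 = 47250 / 24701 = 1.91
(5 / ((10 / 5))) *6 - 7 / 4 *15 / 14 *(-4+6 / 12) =345 / 16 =21.56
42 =42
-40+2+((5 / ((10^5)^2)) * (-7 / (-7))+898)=1720000000001 / 2000000000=860.00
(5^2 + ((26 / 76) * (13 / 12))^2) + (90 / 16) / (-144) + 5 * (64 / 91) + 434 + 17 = 18150710399 / 37844352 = 479.61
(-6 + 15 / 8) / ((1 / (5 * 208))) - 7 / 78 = -334627 / 78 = -4290.09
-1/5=-0.20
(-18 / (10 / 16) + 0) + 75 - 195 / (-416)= 7467 / 160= 46.67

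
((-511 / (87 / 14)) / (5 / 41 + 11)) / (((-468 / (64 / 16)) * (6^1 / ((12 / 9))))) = 146657 / 10443654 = 0.01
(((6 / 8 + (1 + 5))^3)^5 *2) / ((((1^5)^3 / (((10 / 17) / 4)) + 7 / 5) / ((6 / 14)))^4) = 149562080769135955993801875 / 3642482393278840832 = 41060481.46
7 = 7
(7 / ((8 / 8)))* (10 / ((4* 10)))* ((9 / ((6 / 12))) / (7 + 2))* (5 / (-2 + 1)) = -35 / 2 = -17.50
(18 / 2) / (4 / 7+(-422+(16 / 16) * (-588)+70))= -21 / 2192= -0.01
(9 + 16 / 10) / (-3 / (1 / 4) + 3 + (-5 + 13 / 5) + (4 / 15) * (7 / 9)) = -1431 / 1511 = -0.95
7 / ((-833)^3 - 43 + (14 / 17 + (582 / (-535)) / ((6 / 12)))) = -63665 / 5256997142398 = -0.00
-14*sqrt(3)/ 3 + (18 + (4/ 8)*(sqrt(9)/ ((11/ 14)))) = 219/ 11- 14*sqrt(3)/ 3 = 11.83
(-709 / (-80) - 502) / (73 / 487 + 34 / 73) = -1402522501 / 1750960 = -801.00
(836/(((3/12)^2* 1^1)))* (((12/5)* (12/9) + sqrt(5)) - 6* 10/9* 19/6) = -10781056/45 + 13376* sqrt(5) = -209669.38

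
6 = 6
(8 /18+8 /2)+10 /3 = 70 /9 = 7.78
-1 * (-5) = 5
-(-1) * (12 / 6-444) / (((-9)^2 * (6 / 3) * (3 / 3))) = -221 / 81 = -2.73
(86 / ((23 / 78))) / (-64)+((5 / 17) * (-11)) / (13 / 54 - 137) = -41889201 / 9240112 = -4.53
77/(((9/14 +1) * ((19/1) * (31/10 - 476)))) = -10780/2066573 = -0.01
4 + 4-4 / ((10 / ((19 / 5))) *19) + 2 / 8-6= 217 / 100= 2.17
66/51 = 22/17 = 1.29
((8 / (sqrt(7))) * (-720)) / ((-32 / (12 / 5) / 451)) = 194832 * sqrt(7) / 7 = 73639.57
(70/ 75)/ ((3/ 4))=56/ 45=1.24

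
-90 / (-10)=9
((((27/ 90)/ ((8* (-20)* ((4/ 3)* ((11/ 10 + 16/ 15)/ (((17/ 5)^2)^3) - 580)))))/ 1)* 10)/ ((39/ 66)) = 7168857993/ 174716956949600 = 0.00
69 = 69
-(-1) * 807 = 807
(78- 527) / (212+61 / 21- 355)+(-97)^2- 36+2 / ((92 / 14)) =634470879 / 67666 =9376.51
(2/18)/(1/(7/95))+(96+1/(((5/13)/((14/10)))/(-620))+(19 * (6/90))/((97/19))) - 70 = -184990142/82935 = -2230.54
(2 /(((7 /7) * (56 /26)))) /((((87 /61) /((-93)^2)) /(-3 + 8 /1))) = 11431095 /406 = 28155.41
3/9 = 1/3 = 0.33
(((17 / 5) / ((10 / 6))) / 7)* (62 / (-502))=-1581 / 43925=-0.04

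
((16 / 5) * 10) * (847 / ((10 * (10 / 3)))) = 20328 / 25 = 813.12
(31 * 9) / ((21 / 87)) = 8091 / 7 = 1155.86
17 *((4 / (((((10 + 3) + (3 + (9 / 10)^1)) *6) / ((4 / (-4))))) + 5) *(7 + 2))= 128265 / 169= 758.96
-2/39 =-0.05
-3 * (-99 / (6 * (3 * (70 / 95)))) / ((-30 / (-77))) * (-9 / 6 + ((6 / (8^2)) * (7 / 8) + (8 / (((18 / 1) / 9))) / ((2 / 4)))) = 774763 / 2048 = 378.30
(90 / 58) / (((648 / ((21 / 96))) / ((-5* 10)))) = -875 / 33408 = -0.03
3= 3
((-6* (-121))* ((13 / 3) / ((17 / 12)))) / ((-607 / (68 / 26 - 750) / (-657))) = -1796436.52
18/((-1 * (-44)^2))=-9/968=-0.01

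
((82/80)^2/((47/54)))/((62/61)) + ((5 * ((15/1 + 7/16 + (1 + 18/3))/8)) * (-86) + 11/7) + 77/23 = -225176793749/187661600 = -1199.91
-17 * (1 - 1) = 0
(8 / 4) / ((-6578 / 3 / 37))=-111 / 3289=-0.03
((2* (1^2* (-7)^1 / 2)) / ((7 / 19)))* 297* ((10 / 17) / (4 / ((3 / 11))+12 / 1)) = -16929 / 136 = -124.48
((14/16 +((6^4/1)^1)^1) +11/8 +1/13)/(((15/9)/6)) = 607617/130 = 4673.98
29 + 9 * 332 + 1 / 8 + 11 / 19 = 458691 / 152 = 3017.70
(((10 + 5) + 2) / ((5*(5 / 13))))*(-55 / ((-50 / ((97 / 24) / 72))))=235807 / 432000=0.55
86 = 86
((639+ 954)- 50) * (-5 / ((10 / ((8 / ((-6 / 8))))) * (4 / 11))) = 67892 / 3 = 22630.67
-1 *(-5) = 5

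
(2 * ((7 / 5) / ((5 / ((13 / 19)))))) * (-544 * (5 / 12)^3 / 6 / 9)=-7735 / 27702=-0.28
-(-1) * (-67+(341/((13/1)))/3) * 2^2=-9088/39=-233.03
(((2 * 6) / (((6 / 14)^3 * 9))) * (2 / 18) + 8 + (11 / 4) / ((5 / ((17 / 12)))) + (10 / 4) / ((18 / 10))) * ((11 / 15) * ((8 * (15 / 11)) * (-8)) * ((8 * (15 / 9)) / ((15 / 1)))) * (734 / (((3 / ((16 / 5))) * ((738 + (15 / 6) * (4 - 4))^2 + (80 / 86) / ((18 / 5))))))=-709777365824 / 720265650525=-0.99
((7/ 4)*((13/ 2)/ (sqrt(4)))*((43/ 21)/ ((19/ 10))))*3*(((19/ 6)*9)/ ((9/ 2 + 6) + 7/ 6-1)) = 25155/ 512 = 49.13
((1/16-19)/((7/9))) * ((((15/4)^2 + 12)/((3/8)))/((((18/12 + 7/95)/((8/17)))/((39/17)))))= -108030105/93058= -1160.89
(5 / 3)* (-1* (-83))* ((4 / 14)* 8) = 6640 / 21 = 316.19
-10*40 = -400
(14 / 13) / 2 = 7 / 13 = 0.54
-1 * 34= -34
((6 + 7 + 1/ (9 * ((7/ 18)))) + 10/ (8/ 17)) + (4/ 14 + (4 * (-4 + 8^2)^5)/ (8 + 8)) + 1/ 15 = 81648014653/ 420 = 194400034.89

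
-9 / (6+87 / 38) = -38 / 35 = -1.09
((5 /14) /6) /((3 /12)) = 5 /21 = 0.24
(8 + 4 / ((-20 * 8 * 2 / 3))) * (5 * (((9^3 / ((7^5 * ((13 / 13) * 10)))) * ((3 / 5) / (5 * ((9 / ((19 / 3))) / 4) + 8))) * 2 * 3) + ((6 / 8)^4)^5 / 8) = 59848834527108487809 / 896670204246674636800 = 0.07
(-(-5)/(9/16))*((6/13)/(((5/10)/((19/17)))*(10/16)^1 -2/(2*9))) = 145920/5993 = 24.35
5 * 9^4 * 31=1016955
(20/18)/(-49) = -10/441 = -0.02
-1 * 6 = -6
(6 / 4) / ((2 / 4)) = 3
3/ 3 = 1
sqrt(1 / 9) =1 / 3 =0.33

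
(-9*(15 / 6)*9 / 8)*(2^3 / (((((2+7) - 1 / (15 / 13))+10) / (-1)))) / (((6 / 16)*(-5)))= -405 / 68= -5.96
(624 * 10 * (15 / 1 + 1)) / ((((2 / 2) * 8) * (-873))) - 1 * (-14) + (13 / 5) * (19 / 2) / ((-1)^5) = -72737 / 2910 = -25.00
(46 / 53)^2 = 2116 / 2809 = 0.75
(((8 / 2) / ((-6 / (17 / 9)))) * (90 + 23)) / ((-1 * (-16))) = -1921 / 216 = -8.89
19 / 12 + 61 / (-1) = -713 / 12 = -59.42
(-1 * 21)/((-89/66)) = 1386/89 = 15.57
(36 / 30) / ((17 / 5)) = 6 / 17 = 0.35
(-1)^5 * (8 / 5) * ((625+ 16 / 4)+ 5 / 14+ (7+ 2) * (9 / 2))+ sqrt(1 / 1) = -37477 / 35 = -1070.77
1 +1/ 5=1.20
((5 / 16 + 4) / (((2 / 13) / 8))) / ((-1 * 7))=-32.04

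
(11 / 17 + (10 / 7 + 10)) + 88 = 11909 / 119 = 100.08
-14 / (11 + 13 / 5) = -1.03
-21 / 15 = -7 / 5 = -1.40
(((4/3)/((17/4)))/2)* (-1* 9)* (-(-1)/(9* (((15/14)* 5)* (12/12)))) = -112/3825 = -0.03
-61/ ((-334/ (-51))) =-3111/ 334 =-9.31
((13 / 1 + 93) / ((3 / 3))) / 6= 53 / 3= 17.67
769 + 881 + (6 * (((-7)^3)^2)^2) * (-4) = -332190891174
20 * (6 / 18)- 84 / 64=257 / 48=5.35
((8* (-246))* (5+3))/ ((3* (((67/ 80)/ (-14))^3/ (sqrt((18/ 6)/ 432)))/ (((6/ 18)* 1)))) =1843265536000/ 2706867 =680959.03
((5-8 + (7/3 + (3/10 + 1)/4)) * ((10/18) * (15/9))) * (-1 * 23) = 7.28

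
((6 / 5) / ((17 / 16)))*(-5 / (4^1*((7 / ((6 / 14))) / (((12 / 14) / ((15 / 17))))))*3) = -432 / 1715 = -0.25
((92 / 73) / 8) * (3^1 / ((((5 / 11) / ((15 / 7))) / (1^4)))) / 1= 2.23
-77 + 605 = 528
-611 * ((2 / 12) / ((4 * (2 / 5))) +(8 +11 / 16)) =-128921 / 24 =-5371.71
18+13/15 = 283/15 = 18.87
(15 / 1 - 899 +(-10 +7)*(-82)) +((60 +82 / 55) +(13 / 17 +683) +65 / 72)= 7281223 / 67320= 108.16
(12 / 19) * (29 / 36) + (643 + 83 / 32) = 1178491 / 1824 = 646.10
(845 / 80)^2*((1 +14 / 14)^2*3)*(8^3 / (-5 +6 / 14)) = -599781 / 4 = -149945.25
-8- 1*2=-10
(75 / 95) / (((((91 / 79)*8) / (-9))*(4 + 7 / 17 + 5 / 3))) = -108783 / 857584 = -0.13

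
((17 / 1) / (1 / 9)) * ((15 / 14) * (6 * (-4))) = -27540 / 7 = -3934.29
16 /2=8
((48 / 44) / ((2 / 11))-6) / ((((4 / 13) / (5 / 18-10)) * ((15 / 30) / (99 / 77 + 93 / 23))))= 0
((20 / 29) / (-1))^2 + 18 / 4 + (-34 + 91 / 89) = -4191829 / 149698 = -28.00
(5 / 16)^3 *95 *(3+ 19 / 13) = 344375 / 26624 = 12.93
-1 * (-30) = 30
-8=-8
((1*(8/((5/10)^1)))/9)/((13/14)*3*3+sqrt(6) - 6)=-2464/261+3136*sqrt(6)/783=0.37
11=11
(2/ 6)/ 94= 0.00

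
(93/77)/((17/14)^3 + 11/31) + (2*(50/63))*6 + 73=1167494179/14051499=83.09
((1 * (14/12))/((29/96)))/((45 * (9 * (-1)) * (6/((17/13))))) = -952/458055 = -0.00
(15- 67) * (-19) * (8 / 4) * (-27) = -53352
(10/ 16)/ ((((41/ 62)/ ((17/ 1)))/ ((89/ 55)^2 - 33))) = -12108352/ 24805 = -488.14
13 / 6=2.17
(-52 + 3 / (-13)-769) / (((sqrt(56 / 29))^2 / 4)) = -154802 / 91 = -1701.12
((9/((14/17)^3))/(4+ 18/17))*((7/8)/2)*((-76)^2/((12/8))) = 5366.23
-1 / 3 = -0.33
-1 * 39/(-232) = 39/232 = 0.17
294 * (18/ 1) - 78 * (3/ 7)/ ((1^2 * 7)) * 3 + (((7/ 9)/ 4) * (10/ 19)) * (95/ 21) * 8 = 6987262/ 1323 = 5281.38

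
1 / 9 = 0.11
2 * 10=20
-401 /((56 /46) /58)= -267467 /14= -19104.79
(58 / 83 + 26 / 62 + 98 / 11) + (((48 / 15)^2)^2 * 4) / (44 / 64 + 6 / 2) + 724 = 884795890487 / 1043673125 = 847.77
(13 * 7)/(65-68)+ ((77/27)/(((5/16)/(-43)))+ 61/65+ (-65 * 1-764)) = -1250.81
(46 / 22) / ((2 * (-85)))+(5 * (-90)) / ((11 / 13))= -994523 / 1870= -531.83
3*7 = 21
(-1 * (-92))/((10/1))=46/5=9.20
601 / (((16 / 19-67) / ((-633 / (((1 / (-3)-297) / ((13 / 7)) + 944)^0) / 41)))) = 2409409 / 17179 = 140.25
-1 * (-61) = 61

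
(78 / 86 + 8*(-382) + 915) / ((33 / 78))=-2392624 / 473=-5058.40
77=77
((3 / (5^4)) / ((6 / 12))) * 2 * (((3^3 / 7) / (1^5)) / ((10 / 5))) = 162 / 4375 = 0.04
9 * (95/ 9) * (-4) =-380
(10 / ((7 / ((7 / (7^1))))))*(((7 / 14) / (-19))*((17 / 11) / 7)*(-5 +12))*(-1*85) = 7225 / 1463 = 4.94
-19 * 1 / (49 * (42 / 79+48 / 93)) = -46531 / 125734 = -0.37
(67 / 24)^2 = 4489 / 576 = 7.79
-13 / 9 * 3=-13 / 3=-4.33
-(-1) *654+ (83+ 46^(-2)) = 737.00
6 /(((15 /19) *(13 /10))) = 76 /13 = 5.85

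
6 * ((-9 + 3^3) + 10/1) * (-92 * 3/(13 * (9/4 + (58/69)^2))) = -883032192/731965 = -1206.39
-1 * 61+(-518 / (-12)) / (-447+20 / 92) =-538139 / 8808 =-61.10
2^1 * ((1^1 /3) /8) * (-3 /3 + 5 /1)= 1 /3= 0.33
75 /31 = 2.42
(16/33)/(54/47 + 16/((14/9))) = 2632/62073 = 0.04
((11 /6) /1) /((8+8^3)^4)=11 /438696960000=0.00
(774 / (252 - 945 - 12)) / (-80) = 129 / 9400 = 0.01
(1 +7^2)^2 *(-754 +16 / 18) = -16945000 / 9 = -1882777.78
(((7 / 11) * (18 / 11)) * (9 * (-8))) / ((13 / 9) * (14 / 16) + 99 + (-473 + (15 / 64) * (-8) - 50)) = 163296 / 924803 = 0.18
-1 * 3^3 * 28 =-756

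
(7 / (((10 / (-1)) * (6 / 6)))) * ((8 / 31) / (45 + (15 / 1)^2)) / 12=-7 / 125550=-0.00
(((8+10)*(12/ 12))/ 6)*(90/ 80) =27/ 8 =3.38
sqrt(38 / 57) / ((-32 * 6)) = -sqrt(6) / 576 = -0.00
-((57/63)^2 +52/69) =-1.57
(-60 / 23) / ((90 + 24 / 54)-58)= -135 / 1679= -0.08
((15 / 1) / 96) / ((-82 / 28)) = -35 / 656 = -0.05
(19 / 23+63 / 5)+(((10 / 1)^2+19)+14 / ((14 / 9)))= 16264 / 115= 141.43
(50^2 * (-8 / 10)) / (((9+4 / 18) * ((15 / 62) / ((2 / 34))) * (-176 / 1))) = 4650 / 15521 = 0.30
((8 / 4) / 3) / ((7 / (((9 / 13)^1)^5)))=0.02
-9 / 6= -3 / 2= -1.50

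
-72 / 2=-36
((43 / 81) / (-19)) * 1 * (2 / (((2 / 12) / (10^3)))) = -172000 / 513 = -335.28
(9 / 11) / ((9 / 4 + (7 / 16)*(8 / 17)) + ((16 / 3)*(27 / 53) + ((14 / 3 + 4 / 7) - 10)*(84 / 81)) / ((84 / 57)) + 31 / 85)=91956060 / 147600959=0.62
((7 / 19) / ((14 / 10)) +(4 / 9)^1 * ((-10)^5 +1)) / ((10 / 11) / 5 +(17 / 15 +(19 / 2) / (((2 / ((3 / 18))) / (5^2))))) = -2105.66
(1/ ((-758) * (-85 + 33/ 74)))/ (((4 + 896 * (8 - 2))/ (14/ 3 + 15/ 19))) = 11507/ 727214443980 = 0.00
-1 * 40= -40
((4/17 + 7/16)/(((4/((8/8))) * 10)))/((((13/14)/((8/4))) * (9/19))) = 8113/106080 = 0.08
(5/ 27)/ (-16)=-5/ 432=-0.01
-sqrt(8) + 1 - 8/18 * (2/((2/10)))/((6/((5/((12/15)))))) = -98/27 - 2 * sqrt(2) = -6.46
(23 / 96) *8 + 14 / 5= 4.72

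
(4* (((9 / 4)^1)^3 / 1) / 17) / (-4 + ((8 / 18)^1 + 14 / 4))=-6561 / 136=-48.24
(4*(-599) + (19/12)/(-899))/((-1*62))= 25848067/668856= 38.65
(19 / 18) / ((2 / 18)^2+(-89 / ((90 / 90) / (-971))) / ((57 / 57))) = 171 / 13999880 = 0.00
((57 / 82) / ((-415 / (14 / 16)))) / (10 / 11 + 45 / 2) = -4389 / 70101800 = -0.00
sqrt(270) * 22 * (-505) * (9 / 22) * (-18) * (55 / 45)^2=366630 * sqrt(30)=2008115.21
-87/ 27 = -29/ 9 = -3.22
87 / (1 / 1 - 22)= -29 / 7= -4.14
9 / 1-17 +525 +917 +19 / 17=24397 / 17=1435.12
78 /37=2.11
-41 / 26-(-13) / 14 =-59 / 91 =-0.65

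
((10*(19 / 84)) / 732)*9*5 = 475 / 3416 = 0.14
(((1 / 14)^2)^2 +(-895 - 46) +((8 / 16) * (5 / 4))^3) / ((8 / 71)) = -82110252885 / 9834496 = -8349.21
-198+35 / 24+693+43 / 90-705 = -74903 / 360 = -208.06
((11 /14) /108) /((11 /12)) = 1 /126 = 0.01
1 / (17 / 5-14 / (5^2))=0.35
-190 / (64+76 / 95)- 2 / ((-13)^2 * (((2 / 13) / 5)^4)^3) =-2726205527287354002025 / 165888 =-16434012871861460.76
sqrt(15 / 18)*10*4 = 20*sqrt(30) / 3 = 36.51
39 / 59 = 0.66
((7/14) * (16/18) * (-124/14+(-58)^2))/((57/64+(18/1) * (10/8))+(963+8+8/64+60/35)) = 6012416/4016799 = 1.50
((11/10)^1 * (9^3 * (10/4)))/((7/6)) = 24057/14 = 1718.36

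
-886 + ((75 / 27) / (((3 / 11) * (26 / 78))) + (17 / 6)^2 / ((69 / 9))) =-707441 / 828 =-854.40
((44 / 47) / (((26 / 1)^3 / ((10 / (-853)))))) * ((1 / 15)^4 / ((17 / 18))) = -22 / 1684528603875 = -0.00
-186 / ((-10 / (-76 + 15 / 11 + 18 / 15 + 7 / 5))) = -368466 / 275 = -1339.88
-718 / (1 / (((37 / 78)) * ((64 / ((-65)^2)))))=-850112 / 164775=-5.16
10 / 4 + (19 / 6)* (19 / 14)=571 / 84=6.80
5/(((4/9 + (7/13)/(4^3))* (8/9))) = 12.42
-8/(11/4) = -32/11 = -2.91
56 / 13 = 4.31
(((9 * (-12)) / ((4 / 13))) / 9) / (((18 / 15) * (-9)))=3.61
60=60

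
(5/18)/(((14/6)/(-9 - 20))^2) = 42.91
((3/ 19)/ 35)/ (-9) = -1/ 1995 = -0.00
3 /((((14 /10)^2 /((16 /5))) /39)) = 9360 /49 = 191.02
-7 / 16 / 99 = -7 / 1584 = -0.00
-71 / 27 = -2.63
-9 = -9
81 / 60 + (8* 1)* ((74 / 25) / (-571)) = 74717 / 57100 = 1.31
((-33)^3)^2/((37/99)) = 127855328931/37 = 3455549430.57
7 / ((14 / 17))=17 / 2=8.50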